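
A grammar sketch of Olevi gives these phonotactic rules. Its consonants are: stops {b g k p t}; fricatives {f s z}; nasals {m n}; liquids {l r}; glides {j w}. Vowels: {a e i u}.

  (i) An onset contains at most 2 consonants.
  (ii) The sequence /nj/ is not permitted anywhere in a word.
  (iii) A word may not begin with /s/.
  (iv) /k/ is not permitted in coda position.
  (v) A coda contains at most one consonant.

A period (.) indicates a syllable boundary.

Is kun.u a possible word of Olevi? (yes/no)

kun.u — σ1 onset /k/, coda /n/ ok; σ2 onset /∅/, coda /∅/ ok → permitted

yes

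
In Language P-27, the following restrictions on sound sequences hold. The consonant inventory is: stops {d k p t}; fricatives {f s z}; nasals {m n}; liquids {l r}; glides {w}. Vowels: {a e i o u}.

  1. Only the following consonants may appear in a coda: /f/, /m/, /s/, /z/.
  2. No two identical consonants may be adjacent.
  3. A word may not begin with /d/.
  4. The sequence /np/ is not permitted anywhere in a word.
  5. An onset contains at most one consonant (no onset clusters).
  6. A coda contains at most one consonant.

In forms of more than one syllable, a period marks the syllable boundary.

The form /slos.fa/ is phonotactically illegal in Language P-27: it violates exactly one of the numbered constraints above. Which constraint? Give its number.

/slos.fa/: syllable 1 onset /sl/ has 2 consonants (> 1).
This is a violation of constraint 5: "An onset contains at most one consonant (no onset clusters)."
The remaining constraints (1, 2, 3, 4, 6) are satisfied.

5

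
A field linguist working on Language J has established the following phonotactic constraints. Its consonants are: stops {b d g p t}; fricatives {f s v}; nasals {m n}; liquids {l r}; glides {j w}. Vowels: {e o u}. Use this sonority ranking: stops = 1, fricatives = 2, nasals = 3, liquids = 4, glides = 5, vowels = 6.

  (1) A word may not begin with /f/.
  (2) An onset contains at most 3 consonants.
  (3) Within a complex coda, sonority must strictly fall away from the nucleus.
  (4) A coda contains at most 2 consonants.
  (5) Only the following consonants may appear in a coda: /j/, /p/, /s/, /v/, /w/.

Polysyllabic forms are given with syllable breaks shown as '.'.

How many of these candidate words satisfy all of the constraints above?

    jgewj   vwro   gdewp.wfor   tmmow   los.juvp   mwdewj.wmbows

3

jgewj — violates constraint 3: syllable 1 coda /wj/: /w/ (glide, 5) → /j/ (glide, 5) does not fall → illicit
vwro — σ1 onset /vwr/ (3C), coda /∅/ ok → licit
gdewp.wfor — violates constraint 5: syllable 2 coda contains /r/, which is not a licensed coda consonant → illicit
tmmow — σ1 onset /tmm/ (3C), coda /w/ ok → licit
los.juvp — σ1 onset /l/, coda /s/ ok; σ2 onset /j/, coda /vp/ (2→1 falls) ok → licit
mwdewj.wmbows — violates constraint 3: syllable 1 coda /wj/: /w/ (glide, 5) → /j/ (glide, 5) does not fall → illicit
Licit: vwro, tmmow, los.juvp → 3.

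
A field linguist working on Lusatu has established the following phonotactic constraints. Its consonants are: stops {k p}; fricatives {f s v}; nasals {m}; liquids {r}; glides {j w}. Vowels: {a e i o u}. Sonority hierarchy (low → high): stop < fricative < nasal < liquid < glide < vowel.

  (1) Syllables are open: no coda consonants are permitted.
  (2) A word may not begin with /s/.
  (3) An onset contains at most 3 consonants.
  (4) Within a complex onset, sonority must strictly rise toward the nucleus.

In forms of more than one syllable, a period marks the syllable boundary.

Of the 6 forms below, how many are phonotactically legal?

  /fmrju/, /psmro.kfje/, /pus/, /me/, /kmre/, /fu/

/fmrju/ — violates constraint 3: syllable 1 onset /fmrj/ has 4 consonants (> 3) → phonotactically illegal
/psmro.kfje/ — violates constraint 3: syllable 1 onset /psmr/ has 4 consonants (> 3) → phonotactically illegal
/pus/ — violates constraint 1: syllable 1 coda /s/ has 1 consonant (> 0) → phonotactically illegal
/me/ — σ1 onset /m/, coda /∅/ ok → phonotactically legal
/kmre/ — σ1 onset /kmr/ (1→3→4 rises), coda /∅/ ok → phonotactically legal
/fu/ — σ1 onset /f/, coda /∅/ ok → phonotactically legal
Phonotactically legal: /me/, /kmre/, /fu/ → 3.

3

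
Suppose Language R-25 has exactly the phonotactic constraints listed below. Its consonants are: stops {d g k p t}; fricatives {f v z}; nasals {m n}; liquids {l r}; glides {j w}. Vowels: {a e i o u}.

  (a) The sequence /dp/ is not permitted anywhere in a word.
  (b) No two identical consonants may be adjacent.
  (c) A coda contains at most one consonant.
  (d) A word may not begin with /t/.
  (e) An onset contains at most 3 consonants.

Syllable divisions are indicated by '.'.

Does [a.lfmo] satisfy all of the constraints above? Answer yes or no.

yes

[a.lfmo] — σ1 onset /∅/, coda /∅/ ok; σ2 onset /lfm/ (3C), coda /∅/ ok → licit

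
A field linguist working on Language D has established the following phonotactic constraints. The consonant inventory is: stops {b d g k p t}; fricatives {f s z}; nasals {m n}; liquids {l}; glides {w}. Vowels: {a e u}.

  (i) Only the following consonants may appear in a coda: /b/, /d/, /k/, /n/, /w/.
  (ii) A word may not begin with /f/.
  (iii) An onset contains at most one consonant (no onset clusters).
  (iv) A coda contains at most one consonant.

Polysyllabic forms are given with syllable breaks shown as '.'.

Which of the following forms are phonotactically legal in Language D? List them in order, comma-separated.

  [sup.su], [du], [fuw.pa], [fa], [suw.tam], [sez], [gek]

[du], [gek]

[sup.su] — violates constraint (i): syllable 1 coda contains /p/, which is not a licensed coda consonant → phonotactically illegal
[du] — σ1 onset /d/, coda /∅/ ok → phonotactically legal
[fuw.pa] — violates constraint (ii): word begins with /f/ → phonotactically illegal
[fa] — violates constraint (ii): word begins with /f/ → phonotactically illegal
[suw.tam] — violates constraint (i): syllable 2 coda contains /m/, which is not a licensed coda consonant → phonotactically illegal
[sez] — violates constraint (i): syllable 1 coda contains /z/, which is not a licensed coda consonant → phonotactically illegal
[gek] — σ1 onset /g/, coda /k/ ok → phonotactically legal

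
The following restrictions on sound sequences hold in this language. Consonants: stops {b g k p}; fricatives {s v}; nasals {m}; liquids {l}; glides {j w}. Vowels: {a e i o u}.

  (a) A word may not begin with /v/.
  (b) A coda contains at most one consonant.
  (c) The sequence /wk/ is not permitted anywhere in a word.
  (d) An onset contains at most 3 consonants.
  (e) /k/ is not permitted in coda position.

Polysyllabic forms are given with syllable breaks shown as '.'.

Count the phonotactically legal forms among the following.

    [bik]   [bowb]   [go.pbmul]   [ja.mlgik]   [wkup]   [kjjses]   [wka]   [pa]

2

[bik] — violates constraint (e): syllable 1 coda contains /k/ → phonotactically illegal
[bowb] — violates constraint (b): syllable 1 coda /wb/ has 2 consonants (> 1) → phonotactically illegal
[go.pbmul] — σ1 onset /g/, coda /∅/ ok; σ2 onset /pbm/ (3C), coda /l/ ok → phonotactically legal
[ja.mlgik] — violates constraint (e): syllable 2 coda contains /k/ → phonotactically illegal
[wkup] — violates constraint (c): contains banned sequence /wk/ → phonotactically illegal
[kjjses] — violates constraint (d): syllable 1 onset /kjjs/ has 4 consonants (> 3) → phonotactically illegal
[wka] — violates constraint (c): contains banned sequence /wk/ → phonotactically illegal
[pa] — σ1 onset /p/, coda /∅/ ok → phonotactically legal
Phonotactically legal: [go.pbmul], [pa] → 2.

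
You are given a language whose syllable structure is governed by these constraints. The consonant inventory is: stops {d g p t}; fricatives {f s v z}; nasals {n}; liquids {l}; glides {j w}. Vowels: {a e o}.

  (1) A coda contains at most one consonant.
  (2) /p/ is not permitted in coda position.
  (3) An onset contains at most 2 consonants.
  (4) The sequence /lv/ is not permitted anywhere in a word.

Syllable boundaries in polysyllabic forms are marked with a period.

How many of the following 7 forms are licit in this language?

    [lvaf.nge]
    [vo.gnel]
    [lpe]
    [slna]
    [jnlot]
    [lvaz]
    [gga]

3

[lvaf.nge] — violates constraint 4: contains banned sequence /lv/ → illicit
[vo.gnel] — σ1 onset /v/, coda /∅/ ok; σ2 onset /gn/ (2C), coda /l/ ok → licit
[lpe] — σ1 onset /lp/ (2C), coda /∅/ ok → licit
[slna] — violates constraint 3: syllable 1 onset /sln/ has 3 consonants (> 2) → illicit
[jnlot] — violates constraint 3: syllable 1 onset /jnl/ has 3 consonants (> 2) → illicit
[lvaz] — violates constraint 4: contains banned sequence /lv/ → illicit
[gga] — σ1 onset /gg/ (2C), coda /∅/ ok → licit
Licit: [vo.gnel], [lpe], [gga] → 3.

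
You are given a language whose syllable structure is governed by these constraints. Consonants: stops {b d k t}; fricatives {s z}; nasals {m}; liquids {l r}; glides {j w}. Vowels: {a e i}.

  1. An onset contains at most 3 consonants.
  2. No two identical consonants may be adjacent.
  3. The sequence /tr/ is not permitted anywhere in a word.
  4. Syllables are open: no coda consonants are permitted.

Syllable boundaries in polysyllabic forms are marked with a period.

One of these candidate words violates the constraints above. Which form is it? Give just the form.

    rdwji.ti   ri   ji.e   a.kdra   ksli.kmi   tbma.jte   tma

rdwji.ti

rdwji.ti — violates constraint 1: syllable 1 onset /rdwj/ has 4 consonants (> 3) → not permitted
ri — σ1 onset /r/, coda /∅/ ok → permitted
ji.e — σ1 onset /j/, coda /∅/ ok; σ2 onset /∅/, coda /∅/ ok → permitted
a.kdra — σ1 onset /∅/, coda /∅/ ok; σ2 onset /kdr/ (3C), coda /∅/ ok → permitted
ksli.kmi — σ1 onset /ksl/ (3C), coda /∅/ ok; σ2 onset /km/ (2C), coda /∅/ ok → permitted
tbma.jte — σ1 onset /tbm/ (3C), coda /∅/ ok; σ2 onset /jt/ (2C), coda /∅/ ok → permitted
tma — σ1 onset /tm/ (2C), coda /∅/ ok → permitted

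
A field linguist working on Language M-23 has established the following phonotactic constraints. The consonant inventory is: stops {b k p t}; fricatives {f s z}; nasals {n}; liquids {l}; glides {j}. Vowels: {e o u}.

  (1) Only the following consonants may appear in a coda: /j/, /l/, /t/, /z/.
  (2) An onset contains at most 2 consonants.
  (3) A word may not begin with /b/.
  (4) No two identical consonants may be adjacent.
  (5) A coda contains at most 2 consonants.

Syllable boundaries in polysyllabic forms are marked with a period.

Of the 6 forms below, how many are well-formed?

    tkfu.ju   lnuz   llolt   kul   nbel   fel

4

tkfu.ju — violates constraint 2: syllable 1 onset /tkf/ has 3 consonants (> 2) → ill-formed
lnuz — σ1 onset /ln/ (2C), coda /z/ ok → well-formed
llolt — violates constraint 4: adjacent identical consonants /ll/ → ill-formed
kul — σ1 onset /k/, coda /l/ ok → well-formed
nbel — σ1 onset /nb/ (2C), coda /l/ ok → well-formed
fel — σ1 onset /f/, coda /l/ ok → well-formed
Well-formed: lnuz, kul, nbel, fel → 4.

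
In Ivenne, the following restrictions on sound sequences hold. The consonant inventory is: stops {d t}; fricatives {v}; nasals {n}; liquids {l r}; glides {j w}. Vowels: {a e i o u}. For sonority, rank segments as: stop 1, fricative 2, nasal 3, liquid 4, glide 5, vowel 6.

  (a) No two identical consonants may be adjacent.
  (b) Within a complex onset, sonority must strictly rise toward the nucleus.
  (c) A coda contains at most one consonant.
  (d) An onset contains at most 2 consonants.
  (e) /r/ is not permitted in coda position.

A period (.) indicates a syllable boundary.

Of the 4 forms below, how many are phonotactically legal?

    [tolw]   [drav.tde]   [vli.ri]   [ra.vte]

[tolw] — violates constraint (c): syllable 1 coda /lw/ has 2 consonants (> 1) → phonotactically illegal
[drav.tde] — violates constraint (b): syllable 2 onset /td/: /t/ (stop, 1) → /d/ (stop, 1) does not rise → phonotactically illegal
[vli.ri] — σ1 onset /vl/ (2→4 rises), coda /∅/ ok; σ2 onset /r/, coda /∅/ ok → phonotactically legal
[ra.vte] — violates constraint (b): syllable 2 onset /vt/: /v/ (fricative, 2) → /t/ (stop, 1) does not rise → phonotactically illegal
Phonotactically legal: [vli.ri] → 1.

1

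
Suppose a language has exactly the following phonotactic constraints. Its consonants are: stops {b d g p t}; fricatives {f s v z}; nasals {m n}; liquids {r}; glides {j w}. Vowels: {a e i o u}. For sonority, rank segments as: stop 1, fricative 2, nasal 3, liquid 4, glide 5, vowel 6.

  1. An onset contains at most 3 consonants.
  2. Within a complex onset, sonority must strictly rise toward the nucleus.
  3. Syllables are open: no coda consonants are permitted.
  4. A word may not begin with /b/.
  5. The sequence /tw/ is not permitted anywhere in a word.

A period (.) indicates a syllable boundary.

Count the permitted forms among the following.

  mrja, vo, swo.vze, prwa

mrja — σ1 onset /mrj/ (3→4→5 rises), coda /∅/ ok → permitted
vo — σ1 onset /v/, coda /∅/ ok → permitted
swo.vze — violates constraint 2: syllable 2 onset /vz/: /v/ (fricative, 2) → /z/ (fricative, 2) does not rise → not permitted
prwa — σ1 onset /prw/ (1→4→5 rises), coda /∅/ ok → permitted
Permitted: mrja, vo, prwa → 3.

3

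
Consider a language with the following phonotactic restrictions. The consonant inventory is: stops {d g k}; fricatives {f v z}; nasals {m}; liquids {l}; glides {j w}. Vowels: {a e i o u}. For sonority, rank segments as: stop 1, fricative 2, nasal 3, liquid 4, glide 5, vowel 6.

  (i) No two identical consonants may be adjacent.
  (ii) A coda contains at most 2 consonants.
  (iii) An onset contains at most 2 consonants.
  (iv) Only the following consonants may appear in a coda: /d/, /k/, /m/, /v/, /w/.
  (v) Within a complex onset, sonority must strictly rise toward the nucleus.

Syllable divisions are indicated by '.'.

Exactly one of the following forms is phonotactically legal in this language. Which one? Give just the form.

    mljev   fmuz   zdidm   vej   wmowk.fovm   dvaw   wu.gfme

dvaw

mljev — violates constraint (iii): syllable 1 onset /mlj/ has 3 consonants (> 2) → phonotactically illegal
fmuz — violates constraint (iv): syllable 1 coda contains /z/, which is not a licensed coda consonant → phonotactically illegal
zdidm — violates constraint (v): syllable 1 onset /zd/: /z/ (fricative, 2) → /d/ (stop, 1) does not rise → phonotactically illegal
vej — violates constraint (iv): syllable 1 coda contains /j/, which is not a licensed coda consonant → phonotactically illegal
wmowk.fovm — violates constraint (v): syllable 1 onset /wm/: /w/ (glide, 5) → /m/ (nasal, 3) does not rise → phonotactically illegal
dvaw — σ1 onset /dv/ (1→2 rises), coda /w/ ok → phonotactically legal
wu.gfme — violates constraint (iii): syllable 2 onset /gfm/ has 3 consonants (> 2) → phonotactically illegal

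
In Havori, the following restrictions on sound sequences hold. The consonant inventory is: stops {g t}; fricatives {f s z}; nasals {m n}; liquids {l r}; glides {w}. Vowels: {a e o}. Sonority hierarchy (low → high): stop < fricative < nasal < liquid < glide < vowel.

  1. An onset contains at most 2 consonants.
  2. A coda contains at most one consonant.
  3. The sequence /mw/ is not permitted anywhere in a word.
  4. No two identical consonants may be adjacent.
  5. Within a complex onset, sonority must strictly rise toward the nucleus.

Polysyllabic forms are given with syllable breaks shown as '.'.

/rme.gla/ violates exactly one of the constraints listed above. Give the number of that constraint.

/rme.gla/: syllable 1 onset /rm/: /r/ (liquid, 4) → /m/ (nasal, 3) does not rise.
This is a violation of constraint 5: "Within a complex onset, sonority must strictly rise toward the nucleus."
The remaining constraints (1, 2, 3, 4) are satisfied.

5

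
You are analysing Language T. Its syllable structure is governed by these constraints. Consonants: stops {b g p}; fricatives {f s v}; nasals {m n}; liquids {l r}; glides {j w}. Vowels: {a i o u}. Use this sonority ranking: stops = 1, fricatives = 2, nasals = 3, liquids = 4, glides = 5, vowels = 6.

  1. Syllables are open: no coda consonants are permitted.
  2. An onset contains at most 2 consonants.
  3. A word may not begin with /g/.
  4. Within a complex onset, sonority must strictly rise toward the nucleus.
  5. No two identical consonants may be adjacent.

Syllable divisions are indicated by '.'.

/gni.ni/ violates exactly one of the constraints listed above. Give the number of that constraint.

3

/gni.ni/: word begins with /g/.
This is a violation of constraint 3: "A word may not begin with /g/."
The remaining constraints (1, 2, 4, 5) are satisfied.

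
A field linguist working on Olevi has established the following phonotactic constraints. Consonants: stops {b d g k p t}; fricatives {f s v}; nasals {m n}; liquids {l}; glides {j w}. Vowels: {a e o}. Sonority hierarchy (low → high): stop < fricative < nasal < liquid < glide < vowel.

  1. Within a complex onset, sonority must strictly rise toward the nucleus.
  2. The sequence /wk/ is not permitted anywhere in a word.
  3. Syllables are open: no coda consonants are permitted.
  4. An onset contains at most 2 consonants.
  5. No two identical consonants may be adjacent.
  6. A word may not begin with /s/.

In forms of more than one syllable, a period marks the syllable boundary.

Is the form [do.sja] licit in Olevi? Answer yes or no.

yes

[do.sja] — σ1 onset /d/, coda /∅/ ok; σ2 onset /sj/ (2→5 rises), coda /∅/ ok → licit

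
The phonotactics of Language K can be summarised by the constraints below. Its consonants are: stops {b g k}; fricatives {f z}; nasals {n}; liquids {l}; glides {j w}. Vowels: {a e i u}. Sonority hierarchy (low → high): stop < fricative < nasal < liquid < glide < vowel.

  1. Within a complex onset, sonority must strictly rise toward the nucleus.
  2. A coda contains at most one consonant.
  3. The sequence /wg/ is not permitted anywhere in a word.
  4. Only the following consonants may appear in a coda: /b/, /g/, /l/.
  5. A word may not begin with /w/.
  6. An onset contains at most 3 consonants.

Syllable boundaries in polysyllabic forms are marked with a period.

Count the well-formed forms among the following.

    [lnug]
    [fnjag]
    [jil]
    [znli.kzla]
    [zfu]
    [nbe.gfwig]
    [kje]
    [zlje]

5

[lnug] — violates constraint 1: syllable 1 onset /ln/: /l/ (liquid, 4) → /n/ (nasal, 3) does not rise → ill-formed
[fnjag] — σ1 onset /fnj/ (2→3→5 rises), coda /g/ ok → well-formed
[jil] — σ1 onset /j/, coda /l/ ok → well-formed
[znli.kzla] — σ1 onset /znl/ (2→3→4 rises), coda /∅/ ok; σ2 onset /kzl/ (1→2→4 rises), coda /∅/ ok → well-formed
[zfu] — violates constraint 1: syllable 1 onset /zf/: /z/ (fricative, 2) → /f/ (fricative, 2) does not rise → ill-formed
[nbe.gfwig] — violates constraint 1: syllable 1 onset /nb/: /n/ (nasal, 3) → /b/ (stop, 1) does not rise → ill-formed
[kje] — σ1 onset /kj/ (1→5 rises), coda /∅/ ok → well-formed
[zlje] — σ1 onset /zlj/ (2→4→5 rises), coda /∅/ ok → well-formed
Well-formed: [fnjag], [jil], [znli.kzla], [kje], [zlje] → 5.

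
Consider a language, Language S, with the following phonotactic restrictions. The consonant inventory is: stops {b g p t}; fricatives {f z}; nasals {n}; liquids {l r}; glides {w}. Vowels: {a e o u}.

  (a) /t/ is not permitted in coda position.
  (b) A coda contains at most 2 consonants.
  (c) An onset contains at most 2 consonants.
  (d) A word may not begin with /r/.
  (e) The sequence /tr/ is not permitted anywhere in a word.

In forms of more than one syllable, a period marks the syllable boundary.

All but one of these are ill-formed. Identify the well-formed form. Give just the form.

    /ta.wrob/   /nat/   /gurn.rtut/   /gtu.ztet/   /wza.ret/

/ta.wrob/

/ta.wrob/ — σ1 onset /t/, coda /∅/ ok; σ2 onset /wr/ (2C), coda /b/ ok → well-formed
/nat/ — violates constraint (a): syllable 1 coda contains /t/ → ill-formed
/gurn.rtut/ — violates constraint (a): syllable 2 coda contains /t/ → ill-formed
/gtu.ztet/ — violates constraint (a): syllable 2 coda contains /t/ → ill-formed
/wza.ret/ — violates constraint (a): syllable 2 coda contains /t/ → ill-formed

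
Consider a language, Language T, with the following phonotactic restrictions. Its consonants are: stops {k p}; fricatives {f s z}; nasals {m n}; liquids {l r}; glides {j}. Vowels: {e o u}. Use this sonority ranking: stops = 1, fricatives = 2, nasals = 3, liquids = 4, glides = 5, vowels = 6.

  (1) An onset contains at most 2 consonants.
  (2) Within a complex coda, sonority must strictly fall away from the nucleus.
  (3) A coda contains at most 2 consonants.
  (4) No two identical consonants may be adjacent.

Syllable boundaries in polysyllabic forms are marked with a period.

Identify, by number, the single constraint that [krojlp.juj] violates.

3

[krojlp.juj]: syllable 1 coda /jlp/ has 3 consonants (> 2).
This is a violation of constraint 3: "A coda contains at most 2 consonants."
The remaining constraints (1, 2, 4) are satisfied.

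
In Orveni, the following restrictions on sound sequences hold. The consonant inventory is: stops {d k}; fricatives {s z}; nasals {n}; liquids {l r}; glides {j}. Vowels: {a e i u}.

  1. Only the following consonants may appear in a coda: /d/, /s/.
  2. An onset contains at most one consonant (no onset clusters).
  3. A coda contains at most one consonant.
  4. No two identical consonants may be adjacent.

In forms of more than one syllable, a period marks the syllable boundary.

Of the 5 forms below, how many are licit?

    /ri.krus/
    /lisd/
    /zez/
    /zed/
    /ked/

2

/ri.krus/ — violates constraint 2: syllable 2 onset /kr/ has 2 consonants (> 1) → illicit
/lisd/ — violates constraint 3: syllable 1 coda /sd/ has 2 consonants (> 1) → illicit
/zez/ — violates constraint 1: syllable 1 coda contains /z/, which is not a licensed coda consonant → illicit
/zed/ — σ1 onset /z/, coda /d/ ok → licit
/ked/ — σ1 onset /k/, coda /d/ ok → licit
Licit: /zed/, /ked/ → 2.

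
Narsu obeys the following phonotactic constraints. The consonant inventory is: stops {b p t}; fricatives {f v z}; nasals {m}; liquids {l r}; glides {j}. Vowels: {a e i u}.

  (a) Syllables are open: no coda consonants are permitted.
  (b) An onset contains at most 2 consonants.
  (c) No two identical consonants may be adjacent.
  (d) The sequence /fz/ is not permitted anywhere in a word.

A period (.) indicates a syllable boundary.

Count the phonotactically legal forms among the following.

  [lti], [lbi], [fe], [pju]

4

[lti] — σ1 onset /lt/ (2C), coda /∅/ ok → phonotactically legal
[lbi] — σ1 onset /lb/ (2C), coda /∅/ ok → phonotactically legal
[fe] — σ1 onset /f/, coda /∅/ ok → phonotactically legal
[pju] — σ1 onset /pj/ (2C), coda /∅/ ok → phonotactically legal
Phonotactically legal: [lti], [lbi], [fe], [pju] → 4.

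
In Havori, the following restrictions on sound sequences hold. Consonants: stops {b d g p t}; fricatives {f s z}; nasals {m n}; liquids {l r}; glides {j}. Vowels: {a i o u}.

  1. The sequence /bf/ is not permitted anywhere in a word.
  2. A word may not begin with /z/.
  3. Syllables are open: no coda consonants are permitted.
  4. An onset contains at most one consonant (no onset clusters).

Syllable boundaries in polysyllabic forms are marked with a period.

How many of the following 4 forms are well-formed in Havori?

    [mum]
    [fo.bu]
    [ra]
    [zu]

2

[mum] — violates constraint 3: syllable 1 coda /m/ has 1 consonant (> 0) → ill-formed
[fo.bu] — σ1 onset /f/, coda /∅/ ok; σ2 onset /b/, coda /∅/ ok → well-formed
[ra] — σ1 onset /r/, coda /∅/ ok → well-formed
[zu] — violates constraint 2: word begins with /z/ → ill-formed
Well-formed: [fo.bu], [ra] → 2.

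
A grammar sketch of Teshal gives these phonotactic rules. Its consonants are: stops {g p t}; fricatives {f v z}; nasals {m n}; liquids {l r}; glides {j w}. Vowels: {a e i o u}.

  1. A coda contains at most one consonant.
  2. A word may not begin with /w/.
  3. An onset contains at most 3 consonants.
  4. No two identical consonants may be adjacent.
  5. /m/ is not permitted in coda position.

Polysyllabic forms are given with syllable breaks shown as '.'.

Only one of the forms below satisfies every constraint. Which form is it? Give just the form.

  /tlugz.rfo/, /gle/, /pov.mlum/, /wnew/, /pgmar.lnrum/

/gle/

/tlugz.rfo/ — violates constraint 1: syllable 1 coda /gz/ has 2 consonants (> 1) → phonotactically illegal
/gle/ — σ1 onset /gl/ (2C), coda /∅/ ok → phonotactically legal
/pov.mlum/ — violates constraint 5: syllable 2 coda contains /m/ → phonotactically illegal
/wnew/ — violates constraint 2: word begins with /w/ → phonotactically illegal
/pgmar.lnrum/ — violates constraint 5: syllable 2 coda contains /m/ → phonotactically illegal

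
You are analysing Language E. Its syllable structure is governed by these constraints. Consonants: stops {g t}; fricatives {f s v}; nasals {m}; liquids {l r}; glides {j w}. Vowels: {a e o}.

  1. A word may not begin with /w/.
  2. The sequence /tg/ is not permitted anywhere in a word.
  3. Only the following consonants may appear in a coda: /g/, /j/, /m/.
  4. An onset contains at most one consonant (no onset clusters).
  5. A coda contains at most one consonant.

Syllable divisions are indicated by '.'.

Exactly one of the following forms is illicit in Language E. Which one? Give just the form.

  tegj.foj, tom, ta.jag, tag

tegj.foj — violates constraint 5: syllable 1 coda /gj/ has 2 consonants (> 1) → illicit
tom — σ1 onset /t/, coda /m/ ok → licit
ta.jag — σ1 onset /t/, coda /∅/ ok; σ2 onset /j/, coda /g/ ok → licit
tag — σ1 onset /t/, coda /g/ ok → licit

tegj.foj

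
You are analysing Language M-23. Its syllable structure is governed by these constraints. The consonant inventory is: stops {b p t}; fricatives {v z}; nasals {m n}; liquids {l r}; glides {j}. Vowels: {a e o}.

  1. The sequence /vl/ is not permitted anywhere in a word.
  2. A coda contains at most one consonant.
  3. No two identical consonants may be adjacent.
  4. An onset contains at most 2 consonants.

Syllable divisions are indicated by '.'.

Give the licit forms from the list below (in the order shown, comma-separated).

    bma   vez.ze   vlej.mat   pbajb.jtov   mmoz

bma — σ1 onset /bm/ (2C), coda /∅/ ok → licit
vez.ze — violates constraint 3: adjacent identical consonants /zz/ → illicit
vlej.mat — violates constraint 1: contains banned sequence /vl/ → illicit
pbajb.jtov — violates constraint 2: syllable 1 coda /jb/ has 2 consonants (> 1) → illicit
mmoz — violates constraint 3: adjacent identical consonants /mm/ → illicit

bma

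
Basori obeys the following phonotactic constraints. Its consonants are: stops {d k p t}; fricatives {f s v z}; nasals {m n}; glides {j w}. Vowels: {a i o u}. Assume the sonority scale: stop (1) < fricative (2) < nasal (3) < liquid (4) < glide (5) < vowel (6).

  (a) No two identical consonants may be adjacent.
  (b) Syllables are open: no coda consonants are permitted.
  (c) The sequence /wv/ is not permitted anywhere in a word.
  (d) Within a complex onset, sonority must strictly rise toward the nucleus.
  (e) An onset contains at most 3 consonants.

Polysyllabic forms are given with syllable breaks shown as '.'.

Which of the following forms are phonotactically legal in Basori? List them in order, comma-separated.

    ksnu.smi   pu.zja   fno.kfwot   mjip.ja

ksnu.smi, pu.zja

ksnu.smi — σ1 onset /ksn/ (1→2→3 rises), coda /∅/ ok; σ2 onset /sm/ (2→3 rises), coda /∅/ ok → phonotactically legal
pu.zja — σ1 onset /p/, coda /∅/ ok; σ2 onset /zj/ (2→5 rises), coda /∅/ ok → phonotactically legal
fno.kfwot — violates constraint (b): syllable 2 coda /t/ has 1 consonant (> 0) → phonotactically illegal
mjip.ja — violates constraint (b): syllable 1 coda /p/ has 1 consonant (> 0) → phonotactically illegal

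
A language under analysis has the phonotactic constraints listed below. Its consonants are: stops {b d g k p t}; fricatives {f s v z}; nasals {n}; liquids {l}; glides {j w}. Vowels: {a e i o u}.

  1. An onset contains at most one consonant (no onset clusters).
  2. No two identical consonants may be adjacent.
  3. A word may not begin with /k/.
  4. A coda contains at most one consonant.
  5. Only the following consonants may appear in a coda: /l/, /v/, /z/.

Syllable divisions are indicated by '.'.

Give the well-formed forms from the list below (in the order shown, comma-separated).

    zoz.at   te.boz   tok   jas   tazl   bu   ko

zoz.at — violates constraint 5: syllable 2 coda contains /t/, which is not a licensed coda consonant → ill-formed
te.boz — σ1 onset /t/, coda /∅/ ok; σ2 onset /b/, coda /z/ ok → well-formed
tok — violates constraint 5: syllable 1 coda contains /k/, which is not a licensed coda consonant → ill-formed
jas — violates constraint 5: syllable 1 coda contains /s/, which is not a licensed coda consonant → ill-formed
tazl — violates constraint 4: syllable 1 coda /zl/ has 2 consonants (> 1) → ill-formed
bu — σ1 onset /b/, coda /∅/ ok → well-formed
ko — violates constraint 3: word begins with /k/ → ill-formed

te.boz, bu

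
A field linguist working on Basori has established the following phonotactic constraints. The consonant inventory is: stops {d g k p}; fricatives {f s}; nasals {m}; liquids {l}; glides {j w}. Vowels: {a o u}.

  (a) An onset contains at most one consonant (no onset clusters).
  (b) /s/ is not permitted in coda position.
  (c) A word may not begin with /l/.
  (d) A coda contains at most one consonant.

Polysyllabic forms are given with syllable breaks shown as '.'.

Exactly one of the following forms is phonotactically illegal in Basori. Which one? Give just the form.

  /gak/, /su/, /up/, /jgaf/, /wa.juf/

/gak/ — σ1 onset /g/, coda /k/ ok → phonotactically legal
/su/ — σ1 onset /s/, coda /∅/ ok → phonotactically legal
/up/ — σ1 onset /∅/, coda /p/ ok → phonotactically legal
/jgaf/ — violates constraint (a): syllable 1 onset /jg/ has 2 consonants (> 1) → phonotactically illegal
/wa.juf/ — σ1 onset /w/, coda /∅/ ok; σ2 onset /j/, coda /f/ ok → phonotactically legal

/jgaf/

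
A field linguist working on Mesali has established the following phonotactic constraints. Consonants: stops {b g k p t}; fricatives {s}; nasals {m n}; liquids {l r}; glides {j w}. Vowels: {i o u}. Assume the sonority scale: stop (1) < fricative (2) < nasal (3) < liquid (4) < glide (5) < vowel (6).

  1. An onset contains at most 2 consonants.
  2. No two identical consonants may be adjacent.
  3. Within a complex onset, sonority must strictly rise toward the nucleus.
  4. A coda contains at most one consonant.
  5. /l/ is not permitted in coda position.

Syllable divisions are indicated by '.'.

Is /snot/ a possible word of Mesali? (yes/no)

yes

/snot/ — σ1 onset /sn/ (2→3 rises), coda /t/ ok → well-formed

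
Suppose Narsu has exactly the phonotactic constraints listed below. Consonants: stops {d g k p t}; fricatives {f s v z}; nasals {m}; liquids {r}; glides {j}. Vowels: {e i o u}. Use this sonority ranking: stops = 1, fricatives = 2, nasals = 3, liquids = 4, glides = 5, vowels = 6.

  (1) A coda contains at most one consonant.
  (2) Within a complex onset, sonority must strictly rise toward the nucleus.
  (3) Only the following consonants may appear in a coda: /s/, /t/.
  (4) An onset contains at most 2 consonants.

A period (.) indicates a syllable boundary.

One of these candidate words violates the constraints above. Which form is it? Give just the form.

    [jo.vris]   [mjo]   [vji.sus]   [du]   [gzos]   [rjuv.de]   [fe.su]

[jo.vris] — σ1 onset /j/, coda /∅/ ok; σ2 onset /vr/ (2→4 rises), coda /s/ ok → phonotactically legal
[mjo] — σ1 onset /mj/ (3→5 rises), coda /∅/ ok → phonotactically legal
[vji.sus] — σ1 onset /vj/ (2→5 rises), coda /∅/ ok; σ2 onset /s/, coda /s/ ok → phonotactically legal
[du] — σ1 onset /d/, coda /∅/ ok → phonotactically legal
[gzos] — σ1 onset /gz/ (1→2 rises), coda /s/ ok → phonotactically legal
[rjuv.de] — violates constraint 3: syllable 1 coda contains /v/, which is not a licensed coda consonant → phonotactically illegal
[fe.su] — σ1 onset /f/, coda /∅/ ok; σ2 onset /s/, coda /∅/ ok → phonotactically legal

[rjuv.de]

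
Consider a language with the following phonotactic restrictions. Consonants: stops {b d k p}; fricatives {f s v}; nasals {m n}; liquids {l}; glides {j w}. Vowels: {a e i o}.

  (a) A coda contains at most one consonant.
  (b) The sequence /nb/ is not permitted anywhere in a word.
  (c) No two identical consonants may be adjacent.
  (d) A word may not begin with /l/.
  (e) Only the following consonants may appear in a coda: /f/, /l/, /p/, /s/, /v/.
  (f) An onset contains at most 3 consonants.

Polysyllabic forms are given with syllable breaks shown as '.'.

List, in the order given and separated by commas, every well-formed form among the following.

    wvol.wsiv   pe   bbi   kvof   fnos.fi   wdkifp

wvol.wsiv — σ1 onset /wv/ (2C), coda /l/ ok; σ2 onset /ws/ (2C), coda /v/ ok → well-formed
pe — σ1 onset /p/, coda /∅/ ok → well-formed
bbi — violates constraint (c): adjacent identical consonants /bb/ → ill-formed
kvof — σ1 onset /kv/ (2C), coda /f/ ok → well-formed
fnos.fi — σ1 onset /fn/ (2C), coda /s/ ok; σ2 onset /f/, coda /∅/ ok → well-formed
wdkifp — violates constraint (a): syllable 1 coda /fp/ has 2 consonants (> 1) → ill-formed

wvol.wsiv, pe, kvof, fnos.fi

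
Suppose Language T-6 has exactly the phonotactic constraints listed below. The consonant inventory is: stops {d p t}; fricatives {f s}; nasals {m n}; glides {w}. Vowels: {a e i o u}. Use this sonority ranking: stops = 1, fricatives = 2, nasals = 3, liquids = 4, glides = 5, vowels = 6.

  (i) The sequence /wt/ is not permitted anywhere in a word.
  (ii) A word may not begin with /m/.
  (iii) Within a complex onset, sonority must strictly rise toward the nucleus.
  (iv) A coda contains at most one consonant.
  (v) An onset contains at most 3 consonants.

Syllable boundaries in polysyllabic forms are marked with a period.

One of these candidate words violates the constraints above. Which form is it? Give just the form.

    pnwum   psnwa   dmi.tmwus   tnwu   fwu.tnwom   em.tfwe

psnwa

pnwum — σ1 onset /pnw/ (1→3→5 rises), coda /m/ ok → permitted
psnwa — violates constraint (v): syllable 1 onset /psnw/ has 4 consonants (> 3) → not permitted
dmi.tmwus — σ1 onset /dm/ (1→3 rises), coda /∅/ ok; σ2 onset /tmw/ (1→3→5 rises), coda /s/ ok → permitted
tnwu — σ1 onset /tnw/ (1→3→5 rises), coda /∅/ ok → permitted
fwu.tnwom — σ1 onset /fw/ (2→5 rises), coda /∅/ ok; σ2 onset /tnw/ (1→3→5 rises), coda /m/ ok → permitted
em.tfwe — σ1 onset /∅/, coda /m/ ok; σ2 onset /tfw/ (1→2→5 rises), coda /∅/ ok → permitted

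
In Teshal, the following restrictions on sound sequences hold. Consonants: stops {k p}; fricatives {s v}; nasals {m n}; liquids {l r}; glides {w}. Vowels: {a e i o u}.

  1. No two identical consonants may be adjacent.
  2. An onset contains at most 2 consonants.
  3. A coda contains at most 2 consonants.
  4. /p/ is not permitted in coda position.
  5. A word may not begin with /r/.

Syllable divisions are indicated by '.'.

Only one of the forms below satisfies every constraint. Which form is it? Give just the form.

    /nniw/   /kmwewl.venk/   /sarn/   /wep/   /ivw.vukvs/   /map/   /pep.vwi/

/sarn/

/nniw/ — violates constraint 1: adjacent identical consonants /nn/ → illicit
/kmwewl.venk/ — violates constraint 2: syllable 1 onset /kmw/ has 3 consonants (> 2) → illicit
/sarn/ — σ1 onset /s/, coda /rn/ (2C) ok → licit
/wep/ — violates constraint 4: syllable 1 coda contains /p/ → illicit
/ivw.vukvs/ — violates constraint 3: syllable 2 coda /kvs/ has 3 consonants (> 2) → illicit
/map/ — violates constraint 4: syllable 1 coda contains /p/ → illicit
/pep.vwi/ — violates constraint 4: syllable 1 coda contains /p/ → illicit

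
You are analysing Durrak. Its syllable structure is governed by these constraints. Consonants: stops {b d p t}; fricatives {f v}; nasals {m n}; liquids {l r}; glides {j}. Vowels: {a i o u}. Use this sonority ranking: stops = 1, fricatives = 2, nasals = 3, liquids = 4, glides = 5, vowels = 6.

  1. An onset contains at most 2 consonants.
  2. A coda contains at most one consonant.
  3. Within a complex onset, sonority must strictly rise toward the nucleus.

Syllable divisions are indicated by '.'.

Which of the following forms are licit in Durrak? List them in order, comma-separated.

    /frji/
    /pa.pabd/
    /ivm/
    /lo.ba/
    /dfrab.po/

/frji/ — violates constraint 1: syllable 1 onset /frj/ has 3 consonants (> 2) → illicit
/pa.pabd/ — violates constraint 2: syllable 2 coda /bd/ has 2 consonants (> 1) → illicit
/ivm/ — violates constraint 2: syllable 1 coda /vm/ has 2 consonants (> 1) → illicit
/lo.ba/ — σ1 onset /l/, coda /∅/ ok; σ2 onset /b/, coda /∅/ ok → licit
/dfrab.po/ — violates constraint 1: syllable 1 onset /dfr/ has 3 consonants (> 2) → illicit

/lo.ba/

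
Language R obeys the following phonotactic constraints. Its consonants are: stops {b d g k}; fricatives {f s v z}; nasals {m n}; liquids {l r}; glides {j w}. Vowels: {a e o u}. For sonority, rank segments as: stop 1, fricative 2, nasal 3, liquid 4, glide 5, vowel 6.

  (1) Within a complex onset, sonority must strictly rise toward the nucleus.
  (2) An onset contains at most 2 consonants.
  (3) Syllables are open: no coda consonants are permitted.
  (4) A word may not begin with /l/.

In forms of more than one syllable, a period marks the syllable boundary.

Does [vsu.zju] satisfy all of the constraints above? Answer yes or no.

no

[vsu.zju] — violates constraint 1: syllable 1 onset /vs/: /v/ (fricative, 2) → /s/ (fricative, 2) does not rise → ill-formed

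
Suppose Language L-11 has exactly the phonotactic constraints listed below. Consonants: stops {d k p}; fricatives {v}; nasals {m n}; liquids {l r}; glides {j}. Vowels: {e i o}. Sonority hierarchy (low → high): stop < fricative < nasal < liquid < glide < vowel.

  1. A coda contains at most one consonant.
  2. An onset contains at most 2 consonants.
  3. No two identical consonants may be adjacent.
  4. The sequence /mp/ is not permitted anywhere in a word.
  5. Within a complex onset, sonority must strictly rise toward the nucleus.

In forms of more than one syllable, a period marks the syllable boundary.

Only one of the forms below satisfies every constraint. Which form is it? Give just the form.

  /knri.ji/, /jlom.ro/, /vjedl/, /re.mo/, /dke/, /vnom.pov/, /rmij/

/knri.ji/ — violates constraint 2: syllable 1 onset /knr/ has 3 consonants (> 2) → phonotactically illegal
/jlom.ro/ — violates constraint 5: syllable 1 onset /jl/: /j/ (glide, 5) → /l/ (liquid, 4) does not rise → phonotactically illegal
/vjedl/ — violates constraint 1: syllable 1 coda /dl/ has 2 consonants (> 1) → phonotactically illegal
/re.mo/ — σ1 onset /r/, coda /∅/ ok; σ2 onset /m/, coda /∅/ ok → phonotactically legal
/dke/ — violates constraint 5: syllable 1 onset /dk/: /d/ (stop, 1) → /k/ (stop, 1) does not rise → phonotactically illegal
/vnom.pov/ — violates constraint 4: contains banned sequence /mp/ → phonotactically illegal
/rmij/ — violates constraint 5: syllable 1 onset /rm/: /r/ (liquid, 4) → /m/ (nasal, 3) does not rise → phonotactically illegal

/re.mo/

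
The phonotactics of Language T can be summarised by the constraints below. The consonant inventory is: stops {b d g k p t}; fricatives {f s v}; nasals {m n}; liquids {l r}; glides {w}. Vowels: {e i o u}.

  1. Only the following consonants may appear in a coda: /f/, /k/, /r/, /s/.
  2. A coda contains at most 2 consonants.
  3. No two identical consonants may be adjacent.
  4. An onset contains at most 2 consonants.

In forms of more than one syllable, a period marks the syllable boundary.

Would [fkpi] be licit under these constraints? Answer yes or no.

[fkpi] — violates constraint 4: syllable 1 onset /fkp/ has 3 consonants (> 2) → illicit

no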